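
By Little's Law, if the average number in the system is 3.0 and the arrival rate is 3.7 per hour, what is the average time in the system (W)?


W = L / lambda = 3.0 / 3.7 = 0.8108 hours

0.8108 hours


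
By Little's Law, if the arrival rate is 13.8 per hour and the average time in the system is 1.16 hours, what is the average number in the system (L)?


L = lambda * W = 13.8 * 1.16 = 16.01

16.01


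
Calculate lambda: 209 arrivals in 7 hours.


lambda = total arrivals / time = 209 / 7 = 29.86 per hour

29.86 per hour


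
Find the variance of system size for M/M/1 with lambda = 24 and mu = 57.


rho = 24/57; Var(N) = rho/(1-rho)^2 = 1.26

1.26


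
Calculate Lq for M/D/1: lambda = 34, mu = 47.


M/D/1: Lq = rho^2 / (2*(1-rho)) where rho = 34/47; Lq = 0.95

0.95


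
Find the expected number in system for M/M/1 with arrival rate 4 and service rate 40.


rho = 4/40; L = rho/(1-rho) = 0.11

0.11


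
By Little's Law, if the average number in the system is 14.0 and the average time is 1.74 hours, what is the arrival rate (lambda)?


lambda = L / W = 14.0 / 1.74 = 8.05 per hour

8.05 per hour


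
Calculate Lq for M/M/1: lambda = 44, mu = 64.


rho = 44/64; Lq = rho^2/(1-rho) = 1.51

1.51


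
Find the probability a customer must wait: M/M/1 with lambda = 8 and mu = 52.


P(wait) = rho = lambda/mu = 8/52 = 0.1538

0.1538


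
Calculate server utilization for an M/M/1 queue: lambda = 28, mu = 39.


rho = lambda/mu = 28/39 = 0.7179

0.7179


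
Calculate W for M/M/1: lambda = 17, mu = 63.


W = 1/(mu - lambda) = 1/(63 - 17) = 0.0217 hours

0.0217 hours


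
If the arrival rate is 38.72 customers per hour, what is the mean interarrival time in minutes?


Mean interarrival time = 60/lambda = 60/38.72 = 1.55 minutes

1.55 minutes


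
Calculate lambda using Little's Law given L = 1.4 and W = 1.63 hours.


lambda = L / W = 1.4 / 1.63 = 0.86 per hour

0.86 per hour


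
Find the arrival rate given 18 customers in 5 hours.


lambda = total arrivals / time = 18 / 5 = 3.6 per hour

3.6 per hour


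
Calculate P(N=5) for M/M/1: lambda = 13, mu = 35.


rho = 13/35; P(n) = (1-rho)*rho^n = (1-13/35)*(13/35)^5 = 0.0044

0.0044


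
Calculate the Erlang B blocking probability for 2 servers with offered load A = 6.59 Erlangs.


B(N,A) = (A^N/N!) / sum(A^k/k!, k=0..N) with N=2, A=6.59 = 0.741

0.741


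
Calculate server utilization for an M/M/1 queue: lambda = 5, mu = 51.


rho = lambda/mu = 5/51 = 0.098

0.098


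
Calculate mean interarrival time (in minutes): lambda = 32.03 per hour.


Mean interarrival time = 60/lambda = 60/32.03 = 1.87 minutes

1.87 minutes


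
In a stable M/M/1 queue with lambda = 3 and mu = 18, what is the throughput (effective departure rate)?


For a stable queue (lambda < mu), throughput = lambda = 3 per hour

3 per hour


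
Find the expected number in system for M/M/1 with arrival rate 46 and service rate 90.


rho = 46/90; L = rho/(1-rho) = 1.05

1.05


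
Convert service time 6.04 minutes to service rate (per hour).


mu = 60 / avg_service_time = 60 / 6.04 = 9.93 per hour

9.93 per hour


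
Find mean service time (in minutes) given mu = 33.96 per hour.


Mean service time = 60/mu = 60/33.96 = 1.77 minutes

1.77 minutes


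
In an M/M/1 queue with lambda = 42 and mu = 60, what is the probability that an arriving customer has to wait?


P(wait) = rho = lambda/mu = 42/60 = 0.7

0.7


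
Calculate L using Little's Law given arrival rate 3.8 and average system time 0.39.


L = lambda * W = 3.8 * 0.39 = 1.48

1.48


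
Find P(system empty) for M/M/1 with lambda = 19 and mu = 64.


P0 = 1 - rho = 1 - 19/64 = 0.7031

0.7031


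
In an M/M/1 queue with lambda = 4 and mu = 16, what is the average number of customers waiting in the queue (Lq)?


rho = 4/16; Lq = rho^2/(1-rho) = 0.08

0.08


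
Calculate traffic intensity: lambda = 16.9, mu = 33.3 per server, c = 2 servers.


rho = lambda / (c * mu) = 16.9 / (2 * 33.3) = 0.2538

0.2538


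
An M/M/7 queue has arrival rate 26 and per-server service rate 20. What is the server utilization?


rho = lambda/(c*mu) = 26/(7*20) = 0.1857

0.1857


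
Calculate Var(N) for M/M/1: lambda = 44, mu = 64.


rho = 44/64; Var(N) = rho/(1-rho)^2 = 7.04

7.04


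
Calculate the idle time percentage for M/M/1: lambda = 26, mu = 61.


Idle fraction = (1 - rho) * 100 = (1 - 26/61) * 100 = 57.4%

57.4%


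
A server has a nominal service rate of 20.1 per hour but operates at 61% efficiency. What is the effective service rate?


Effective rate = mu * efficiency = 20.1 * 0.61 = 12.26 per hour

12.26 per hour


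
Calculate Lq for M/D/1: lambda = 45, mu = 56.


M/D/1: Lq = rho^2 / (2*(1-rho)) where rho = 45/56; Lq = 1.64

1.64


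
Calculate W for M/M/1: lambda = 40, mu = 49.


W = 1/(mu - lambda) = 1/(49 - 40) = 0.1111 hours

0.1111 hours


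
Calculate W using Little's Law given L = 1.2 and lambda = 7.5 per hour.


W = L / lambda = 1.2 / 7.5 = 0.16 hours

0.16 hours


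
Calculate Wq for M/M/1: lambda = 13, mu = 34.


rho = 13/34; Wq = rho/(mu - lambda) = 0.0182 hours

0.0182 hours


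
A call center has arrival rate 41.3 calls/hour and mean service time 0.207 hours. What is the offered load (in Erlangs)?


Offered load a = lambda * E[S] = 41.3 * 0.207 = 8.55 Erlangs

8.55 Erlangs


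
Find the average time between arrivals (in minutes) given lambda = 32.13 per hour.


Mean interarrival time = 60/lambda = 60/32.13 = 1.87 minutes

1.87 minutes


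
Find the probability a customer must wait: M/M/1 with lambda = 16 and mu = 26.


P(wait) = rho = lambda/mu = 16/26 = 0.6154

0.6154


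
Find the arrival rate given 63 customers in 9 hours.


lambda = total arrivals / time = 63 / 9 = 7.0 per hour

7.0 per hour


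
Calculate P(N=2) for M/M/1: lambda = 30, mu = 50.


rho = 30/50; P(n) = (1-rho)*rho^n = (1-30/50)*(30/50)^2 = 0.144

0.144


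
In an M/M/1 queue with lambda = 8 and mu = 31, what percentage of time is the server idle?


Idle fraction = (1 - rho) * 100 = (1 - 8/31) * 100 = 74.2%

74.2%


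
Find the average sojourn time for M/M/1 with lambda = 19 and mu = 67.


W = 1/(mu - lambda) = 1/(67 - 19) = 0.0208 hours

0.0208 hours


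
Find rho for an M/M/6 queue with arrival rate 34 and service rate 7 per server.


rho = lambda/(c*mu) = 34/(6*7) = 0.8095

0.8095


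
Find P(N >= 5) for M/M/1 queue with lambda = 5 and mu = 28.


P(N >= 5) = rho^5 = (5/28)^5 = 0.0002

0.0002


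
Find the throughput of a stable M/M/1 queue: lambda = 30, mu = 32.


For a stable queue (lambda < mu), throughput = lambda = 30 per hour

30 per hour


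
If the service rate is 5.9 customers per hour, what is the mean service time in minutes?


Mean service time = 60/mu = 60/5.9 = 10.17 minutes

10.17 minutes


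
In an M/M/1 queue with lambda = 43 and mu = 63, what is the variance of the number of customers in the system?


rho = 43/63; Var(N) = rho/(1-rho)^2 = 6.77

6.77


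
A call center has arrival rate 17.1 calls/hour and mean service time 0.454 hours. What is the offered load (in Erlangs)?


Offered load a = lambda * E[S] = 17.1 * 0.454 = 7.76 Erlangs

7.76 Erlangs


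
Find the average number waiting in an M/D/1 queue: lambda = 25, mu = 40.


M/D/1: Lq = rho^2 / (2*(1-rho)) where rho = 25/40; Lq = 0.52

0.52


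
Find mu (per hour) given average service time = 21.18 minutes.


mu = 60 / avg_service_time = 60 / 21.18 = 2.83 per hour

2.83 per hour


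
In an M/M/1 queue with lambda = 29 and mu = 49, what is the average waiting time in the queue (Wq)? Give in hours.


rho = 29/49; Wq = rho/(mu - lambda) = 0.0296 hours

0.0296 hours


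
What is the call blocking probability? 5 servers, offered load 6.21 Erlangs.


B(N,A) = (A^N/N!) / sum(A^k/k!, k=0..N) with N=5, A=6.21 = 0.3748

0.3748


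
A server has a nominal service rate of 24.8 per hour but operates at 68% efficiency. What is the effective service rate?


Effective rate = mu * efficiency = 24.8 * 0.68 = 16.86 per hour

16.86 per hour


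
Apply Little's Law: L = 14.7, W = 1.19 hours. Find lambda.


lambda = L / W = 14.7 / 1.19 = 12.35 per hour

12.35 per hour


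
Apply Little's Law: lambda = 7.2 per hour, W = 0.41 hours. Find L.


L = lambda * W = 7.2 * 0.41 = 2.95

2.95


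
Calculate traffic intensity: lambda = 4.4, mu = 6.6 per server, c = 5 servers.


rho = lambda / (c * mu) = 4.4 / (5 * 6.6) = 0.1333

0.1333


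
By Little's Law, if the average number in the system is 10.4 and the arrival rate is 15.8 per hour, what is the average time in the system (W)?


W = L / lambda = 10.4 / 15.8 = 0.6582 hours

0.6582 hours


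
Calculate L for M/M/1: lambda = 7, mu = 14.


rho = 7/14; L = rho/(1-rho) = 1.0

1.0


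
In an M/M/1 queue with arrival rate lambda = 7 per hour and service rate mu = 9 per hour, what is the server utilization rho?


rho = lambda/mu = 7/9 = 0.7778

0.7778


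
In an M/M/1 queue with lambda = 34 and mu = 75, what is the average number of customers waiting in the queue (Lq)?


rho = 34/75; Lq = rho^2/(1-rho) = 0.38

0.38


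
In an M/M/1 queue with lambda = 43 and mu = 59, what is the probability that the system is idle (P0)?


P0 = 1 - rho = 1 - 43/59 = 0.2712

0.2712


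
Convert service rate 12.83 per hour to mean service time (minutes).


Mean service time = 60/mu = 60/12.83 = 4.68 minutes

4.68 minutes


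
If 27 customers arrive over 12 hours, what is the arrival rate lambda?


lambda = total arrivals / time = 27 / 12 = 2.25 per hour

2.25 per hour


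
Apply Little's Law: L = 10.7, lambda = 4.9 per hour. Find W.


W = L / lambda = 10.7 / 4.9 = 2.1837 hours

2.1837 hours


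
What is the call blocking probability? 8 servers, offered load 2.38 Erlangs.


B(N,A) = (A^N/N!) / sum(A^k/k!, k=0..N) with N=8, A=2.38 = 0.0024

0.0024


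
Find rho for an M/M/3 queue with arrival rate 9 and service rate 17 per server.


rho = lambda/(c*mu) = 9/(3*17) = 0.1765

0.1765


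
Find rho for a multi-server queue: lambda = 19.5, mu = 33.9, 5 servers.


rho = lambda / (c * mu) = 19.5 / (5 * 33.9) = 0.115

0.115


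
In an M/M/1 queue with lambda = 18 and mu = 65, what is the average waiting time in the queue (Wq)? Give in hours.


rho = 18/65; Wq = rho/(mu - lambda) = 0.0059 hours

0.0059 hours


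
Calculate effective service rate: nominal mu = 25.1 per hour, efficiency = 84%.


Effective rate = mu * efficiency = 25.1 * 0.84 = 21.08 per hour

21.08 per hour


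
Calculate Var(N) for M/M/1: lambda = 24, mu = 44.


rho = 24/44; Var(N) = rho/(1-rho)^2 = 2.64

2.64


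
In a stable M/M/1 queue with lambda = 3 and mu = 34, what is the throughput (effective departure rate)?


For a stable queue (lambda < mu), throughput = lambda = 3 per hour

3 per hour


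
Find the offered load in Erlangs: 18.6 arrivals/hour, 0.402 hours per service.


Offered load a = lambda * E[S] = 18.6 * 0.402 = 7.48 Erlangs

7.48 Erlangs


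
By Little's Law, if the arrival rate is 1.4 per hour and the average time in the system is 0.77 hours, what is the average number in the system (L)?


L = lambda * W = 1.4 * 0.77 = 1.08

1.08


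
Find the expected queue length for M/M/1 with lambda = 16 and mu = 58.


rho = 16/58; Lq = rho^2/(1-rho) = 0.11

0.11


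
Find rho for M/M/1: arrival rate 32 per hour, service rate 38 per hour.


rho = lambda/mu = 32/38 = 0.8421

0.8421


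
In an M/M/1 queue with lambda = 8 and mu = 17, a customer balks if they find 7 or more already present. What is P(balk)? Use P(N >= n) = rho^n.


P(N >= 7) = rho^7 = (8/17)^7 = 0.0051

0.0051


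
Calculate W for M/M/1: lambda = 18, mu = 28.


W = 1/(mu - lambda) = 1/(28 - 18) = 0.1 hours

0.1 hours


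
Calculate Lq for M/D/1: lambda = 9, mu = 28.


M/D/1: Lq = rho^2 / (2*(1-rho)) where rho = 9/28; Lq = 0.08

0.08


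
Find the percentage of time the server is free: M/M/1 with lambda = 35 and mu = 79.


Idle fraction = (1 - rho) * 100 = (1 - 35/79) * 100 = 55.7%

55.7%


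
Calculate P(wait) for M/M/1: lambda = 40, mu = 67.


P(wait) = rho = lambda/mu = 40/67 = 0.597

0.597


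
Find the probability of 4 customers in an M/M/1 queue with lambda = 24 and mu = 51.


rho = 24/51; P(n) = (1-rho)*rho^n = (1-24/51)*(24/51)^4 = 0.026

0.026


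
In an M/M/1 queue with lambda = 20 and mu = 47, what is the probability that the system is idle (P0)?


P0 = 1 - rho = 1 - 20/47 = 0.5745

0.5745


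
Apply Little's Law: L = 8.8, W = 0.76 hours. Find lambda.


lambda = L / W = 8.8 / 0.76 = 11.58 per hour

11.58 per hour


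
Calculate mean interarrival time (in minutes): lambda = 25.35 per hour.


Mean interarrival time = 60/lambda = 60/25.35 = 2.37 minutes

2.37 minutes


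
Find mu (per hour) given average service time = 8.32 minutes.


mu = 60 / avg_service_time = 60 / 8.32 = 7.21 per hour

7.21 per hour


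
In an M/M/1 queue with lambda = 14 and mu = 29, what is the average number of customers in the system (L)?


rho = 14/29; L = rho/(1-rho) = 0.93

0.93


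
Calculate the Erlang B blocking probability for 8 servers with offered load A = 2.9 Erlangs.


B(N,A) = (A^N/N!) / sum(A^k/k!, k=0..N) with N=8, A=2.9 = 0.0068

0.0068


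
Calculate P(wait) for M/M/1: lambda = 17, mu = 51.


P(wait) = rho = lambda/mu = 17/51 = 0.3333

0.3333


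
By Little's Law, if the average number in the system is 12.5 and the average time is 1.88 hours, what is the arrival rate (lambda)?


lambda = L / W = 12.5 / 1.88 = 6.65 per hour

6.65 per hour


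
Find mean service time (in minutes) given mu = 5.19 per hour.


Mean service time = 60/mu = 60/5.19 = 11.56 minutes

11.56 minutes


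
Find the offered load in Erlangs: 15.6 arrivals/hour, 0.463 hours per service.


Offered load a = lambda * E[S] = 15.6 * 0.463 = 7.22 Erlangs

7.22 Erlangs


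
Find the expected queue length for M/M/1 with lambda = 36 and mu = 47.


rho = 36/47; Lq = rho^2/(1-rho) = 2.51

2.51


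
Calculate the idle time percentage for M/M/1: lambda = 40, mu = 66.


Idle fraction = (1 - rho) * 100 = (1 - 40/66) * 100 = 39.4%

39.4%


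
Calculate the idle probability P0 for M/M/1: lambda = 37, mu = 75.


P0 = 1 - rho = 1 - 37/75 = 0.5067

0.5067


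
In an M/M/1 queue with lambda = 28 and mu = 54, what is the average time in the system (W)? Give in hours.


W = 1/(mu - lambda) = 1/(54 - 28) = 0.0385 hours

0.0385 hours


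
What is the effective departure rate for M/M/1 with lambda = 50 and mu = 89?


For a stable queue (lambda < mu), throughput = lambda = 50 per hour

50 per hour


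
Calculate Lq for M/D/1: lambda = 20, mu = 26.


M/D/1: Lq = rho^2 / (2*(1-rho)) where rho = 20/26; Lq = 1.28

1.28


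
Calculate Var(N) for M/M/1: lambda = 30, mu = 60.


rho = 30/60; Var(N) = rho/(1-rho)^2 = 2.0

2.0


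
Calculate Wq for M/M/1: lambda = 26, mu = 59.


rho = 26/59; Wq = rho/(mu - lambda) = 0.0134 hours

0.0134 hours


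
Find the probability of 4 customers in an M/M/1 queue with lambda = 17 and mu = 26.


rho = 17/26; P(n) = (1-rho)*rho^n = (1-17/26)*(17/26)^4 = 0.0633

0.0633


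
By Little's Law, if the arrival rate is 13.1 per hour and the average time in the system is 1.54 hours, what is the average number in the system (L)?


L = lambda * W = 13.1 * 1.54 = 20.17

20.17


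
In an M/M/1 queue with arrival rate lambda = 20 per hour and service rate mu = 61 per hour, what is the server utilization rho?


rho = lambda/mu = 20/61 = 0.3279

0.3279


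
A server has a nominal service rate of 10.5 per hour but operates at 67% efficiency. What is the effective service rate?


Effective rate = mu * efficiency = 10.5 * 0.67 = 7.04 per hour

7.04 per hour


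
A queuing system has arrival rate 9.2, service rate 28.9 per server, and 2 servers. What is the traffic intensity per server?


rho = lambda / (c * mu) = 9.2 / (2 * 28.9) = 0.1592

0.1592


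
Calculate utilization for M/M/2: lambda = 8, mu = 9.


rho = lambda/(c*mu) = 8/(2*9) = 0.4444

0.4444


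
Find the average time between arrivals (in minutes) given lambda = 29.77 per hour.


Mean interarrival time = 60/lambda = 60/29.77 = 2.02 minutes

2.02 minutes


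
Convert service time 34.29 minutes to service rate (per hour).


mu = 60 / avg_service_time = 60 / 34.29 = 1.75 per hour

1.75 per hour


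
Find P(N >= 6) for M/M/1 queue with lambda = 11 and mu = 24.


P(N >= 6) = rho^6 = (11/24)^6 = 0.0093

0.0093


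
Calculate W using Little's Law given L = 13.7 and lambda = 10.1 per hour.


W = L / lambda = 13.7 / 10.1 = 1.3564 hours

1.3564 hours


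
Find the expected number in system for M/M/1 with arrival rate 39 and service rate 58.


rho = 39/58; L = rho/(1-rho) = 2.05

2.05


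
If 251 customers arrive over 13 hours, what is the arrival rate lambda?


lambda = total arrivals / time = 251 / 13 = 19.31 per hour

19.31 per hour


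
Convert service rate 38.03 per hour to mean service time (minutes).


Mean service time = 60/mu = 60/38.03 = 1.58 minutes

1.58 minutes


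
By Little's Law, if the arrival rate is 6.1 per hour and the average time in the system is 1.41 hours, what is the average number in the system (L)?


L = lambda * W = 6.1 * 1.41 = 8.6

8.6


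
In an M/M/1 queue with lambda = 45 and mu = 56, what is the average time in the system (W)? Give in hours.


W = 1/(mu - lambda) = 1/(56 - 45) = 0.0909 hours

0.0909 hours


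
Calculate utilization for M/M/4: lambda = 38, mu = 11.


rho = lambda/(c*mu) = 38/(4*11) = 0.8636

0.8636


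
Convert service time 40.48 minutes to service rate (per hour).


mu = 60 / avg_service_time = 60 / 40.48 = 1.48 per hour

1.48 per hour


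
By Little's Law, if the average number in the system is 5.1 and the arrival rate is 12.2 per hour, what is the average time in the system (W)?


W = L / lambda = 5.1 / 12.2 = 0.418 hours

0.418 hours


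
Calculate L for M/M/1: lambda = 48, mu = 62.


rho = 48/62; L = rho/(1-rho) = 3.43

3.43


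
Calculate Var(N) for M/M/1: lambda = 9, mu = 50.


rho = 9/50; Var(N) = rho/(1-rho)^2 = 0.27

0.27


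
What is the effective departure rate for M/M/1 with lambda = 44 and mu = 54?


For a stable queue (lambda < mu), throughput = lambda = 44 per hour

44 per hour


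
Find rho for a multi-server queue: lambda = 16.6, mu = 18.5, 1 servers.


rho = lambda / (c * mu) = 16.6 / (1 * 18.5) = 0.8973

0.8973


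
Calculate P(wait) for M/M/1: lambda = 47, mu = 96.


P(wait) = rho = lambda/mu = 47/96 = 0.4896

0.4896


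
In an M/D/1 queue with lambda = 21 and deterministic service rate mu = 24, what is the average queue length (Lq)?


M/D/1: Lq = rho^2 / (2*(1-rho)) where rho = 21/24; Lq = 3.06

3.06


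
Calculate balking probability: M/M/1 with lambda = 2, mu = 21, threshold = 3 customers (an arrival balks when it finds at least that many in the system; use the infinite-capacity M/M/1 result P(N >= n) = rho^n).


P(N >= 3) = rho^3 = (2/21)^3 = 0.0009

0.0009


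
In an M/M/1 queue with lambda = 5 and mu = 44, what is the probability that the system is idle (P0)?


P0 = 1 - rho = 1 - 5/44 = 0.8864

0.8864


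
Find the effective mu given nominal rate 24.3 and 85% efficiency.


Effective rate = mu * efficiency = 24.3 * 0.85 = 20.66 per hour

20.66 per hour


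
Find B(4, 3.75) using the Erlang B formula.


B(N,A) = (A^N/N!) / sum(A^k/k!, k=0..N) with N=4, A=3.75 = 0.286

0.286


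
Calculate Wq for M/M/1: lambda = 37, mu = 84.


rho = 37/84; Wq = rho/(mu - lambda) = 0.0094 hours

0.0094 hours


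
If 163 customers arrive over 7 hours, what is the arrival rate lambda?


lambda = total arrivals / time = 163 / 7 = 23.29 per hour

23.29 per hour


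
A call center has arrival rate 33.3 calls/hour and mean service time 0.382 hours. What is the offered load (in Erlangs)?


Offered load a = lambda * E[S] = 33.3 * 0.382 = 12.72 Erlangs

12.72 Erlangs


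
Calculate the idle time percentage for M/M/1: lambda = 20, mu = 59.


Idle fraction = (1 - rho) * 100 = (1 - 20/59) * 100 = 66.1%

66.1%


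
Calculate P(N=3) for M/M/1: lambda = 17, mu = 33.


rho = 17/33; P(n) = (1-rho)*rho^n = (1-17/33)*(17/33)^3 = 0.0663

0.0663


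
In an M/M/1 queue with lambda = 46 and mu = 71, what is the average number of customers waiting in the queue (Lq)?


rho = 46/71; Lq = rho^2/(1-rho) = 1.19

1.19


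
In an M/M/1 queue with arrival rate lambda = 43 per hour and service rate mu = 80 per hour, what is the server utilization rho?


rho = lambda/mu = 43/80 = 0.5375

0.5375


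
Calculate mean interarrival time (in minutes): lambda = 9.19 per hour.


Mean interarrival time = 60/lambda = 60/9.19 = 6.53 minutes

6.53 minutes


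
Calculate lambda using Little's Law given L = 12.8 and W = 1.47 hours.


lambda = L / W = 12.8 / 1.47 = 8.71 per hour

8.71 per hour


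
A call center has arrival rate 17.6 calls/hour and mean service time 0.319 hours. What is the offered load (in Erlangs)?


Offered load a = lambda * E[S] = 17.6 * 0.319 = 5.61 Erlangs

5.61 Erlangs


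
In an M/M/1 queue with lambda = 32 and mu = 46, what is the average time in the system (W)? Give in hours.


W = 1/(mu - lambda) = 1/(46 - 32) = 0.0714 hours

0.0714 hours


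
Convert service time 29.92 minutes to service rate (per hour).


mu = 60 / avg_service_time = 60 / 29.92 = 2.01 per hour

2.01 per hour


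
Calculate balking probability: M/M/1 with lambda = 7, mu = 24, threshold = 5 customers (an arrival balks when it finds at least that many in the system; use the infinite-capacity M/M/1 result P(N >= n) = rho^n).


P(N >= 5) = rho^5 = (7/24)^5 = 0.0021

0.0021


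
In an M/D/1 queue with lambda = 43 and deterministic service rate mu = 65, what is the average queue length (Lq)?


M/D/1: Lq = rho^2 / (2*(1-rho)) where rho = 43/65; Lq = 0.65

0.65


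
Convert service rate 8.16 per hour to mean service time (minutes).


Mean service time = 60/mu = 60/8.16 = 7.35 minutes

7.35 minutes


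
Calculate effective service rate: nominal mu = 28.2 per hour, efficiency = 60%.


Effective rate = mu * efficiency = 28.2 * 0.6 = 16.92 per hour

16.92 per hour


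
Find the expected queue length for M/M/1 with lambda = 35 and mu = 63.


rho = 35/63; Lq = rho^2/(1-rho) = 0.69

0.69


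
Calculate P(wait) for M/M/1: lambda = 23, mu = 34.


P(wait) = rho = lambda/mu = 23/34 = 0.6765

0.6765


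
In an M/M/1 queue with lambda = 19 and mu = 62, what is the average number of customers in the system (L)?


rho = 19/62; L = rho/(1-rho) = 0.44

0.44


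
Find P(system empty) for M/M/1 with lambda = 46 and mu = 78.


P0 = 1 - rho = 1 - 46/78 = 0.4103

0.4103


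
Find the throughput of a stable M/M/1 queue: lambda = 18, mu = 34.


For a stable queue (lambda < mu), throughput = lambda = 18 per hour

18 per hour


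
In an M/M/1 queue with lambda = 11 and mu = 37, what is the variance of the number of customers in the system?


rho = 11/37; Var(N) = rho/(1-rho)^2 = 0.6

0.6


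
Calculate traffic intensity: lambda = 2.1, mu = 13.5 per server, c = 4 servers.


rho = lambda / (c * mu) = 2.1 / (4 * 13.5) = 0.0389

0.0389


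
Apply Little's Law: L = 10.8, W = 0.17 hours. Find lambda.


lambda = L / W = 10.8 / 0.17 = 63.53 per hour

63.53 per hour


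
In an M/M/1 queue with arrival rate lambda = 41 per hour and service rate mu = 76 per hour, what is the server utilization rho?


rho = lambda/mu = 41/76 = 0.5395

0.5395


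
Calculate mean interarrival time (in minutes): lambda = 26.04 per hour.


Mean interarrival time = 60/lambda = 60/26.04 = 2.3 minutes

2.3 minutes


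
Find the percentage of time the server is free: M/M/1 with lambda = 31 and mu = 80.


Idle fraction = (1 - rho) * 100 = (1 - 31/80) * 100 = 61.3%

61.3%


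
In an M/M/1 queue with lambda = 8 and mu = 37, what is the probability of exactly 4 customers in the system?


rho = 8/37; P(n) = (1-rho)*rho^n = (1-8/37)*(8/37)^4 = 0.0017

0.0017


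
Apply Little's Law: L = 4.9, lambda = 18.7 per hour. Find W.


W = L / lambda = 4.9 / 18.7 = 0.262 hours

0.262 hours


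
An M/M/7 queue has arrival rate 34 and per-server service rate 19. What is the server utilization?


rho = lambda/(c*mu) = 34/(7*19) = 0.2556

0.2556


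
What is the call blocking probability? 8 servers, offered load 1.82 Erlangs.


B(N,A) = (A^N/N!) / sum(A^k/k!, k=0..N) with N=8, A=1.82 = 0.0005

0.0005


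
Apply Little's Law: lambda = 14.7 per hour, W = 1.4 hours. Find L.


L = lambda * W = 14.7 * 1.4 = 20.58

20.58


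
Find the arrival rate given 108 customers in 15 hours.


lambda = total arrivals / time = 108 / 15 = 7.2 per hour

7.2 per hour


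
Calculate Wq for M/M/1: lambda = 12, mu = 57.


rho = 12/57; Wq = rho/(mu - lambda) = 0.0047 hours

0.0047 hours


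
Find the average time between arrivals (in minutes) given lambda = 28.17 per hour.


Mean interarrival time = 60/lambda = 60/28.17 = 2.13 minutes

2.13 minutes


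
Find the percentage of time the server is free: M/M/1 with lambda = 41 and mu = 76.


Idle fraction = (1 - rho) * 100 = (1 - 41/76) * 100 = 46.1%

46.1%


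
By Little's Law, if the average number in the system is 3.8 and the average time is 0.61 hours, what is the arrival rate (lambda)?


lambda = L / W = 3.8 / 0.61 = 6.23 per hour

6.23 per hour


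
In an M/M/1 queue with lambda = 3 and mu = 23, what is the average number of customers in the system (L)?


rho = 3/23; L = rho/(1-rho) = 0.15

0.15


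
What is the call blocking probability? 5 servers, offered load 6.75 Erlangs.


B(N,A) = (A^N/N!) / sum(A^k/k!, k=0..N) with N=5, A=6.75 = 0.4096

0.4096


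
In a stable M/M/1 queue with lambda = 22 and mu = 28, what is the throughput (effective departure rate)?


For a stable queue (lambda < mu), throughput = lambda = 22 per hour

22 per hour


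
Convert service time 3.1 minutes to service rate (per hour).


mu = 60 / avg_service_time = 60 / 3.1 = 19.35 per hour

19.35 per hour


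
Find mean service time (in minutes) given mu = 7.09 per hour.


Mean service time = 60/mu = 60/7.09 = 8.46 minutes

8.46 minutes


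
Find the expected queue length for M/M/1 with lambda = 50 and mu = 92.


rho = 50/92; Lq = rho^2/(1-rho) = 0.65

0.65


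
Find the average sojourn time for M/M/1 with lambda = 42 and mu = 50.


W = 1/(mu - lambda) = 1/(50 - 42) = 0.125 hours

0.125 hours


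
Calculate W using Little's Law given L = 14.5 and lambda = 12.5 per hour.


W = L / lambda = 14.5 / 12.5 = 1.16 hours

1.16 hours


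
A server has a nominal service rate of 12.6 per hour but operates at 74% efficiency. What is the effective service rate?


Effective rate = mu * efficiency = 12.6 * 0.74 = 9.32 per hour

9.32 per hour


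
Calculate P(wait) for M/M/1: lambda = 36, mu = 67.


P(wait) = rho = lambda/mu = 36/67 = 0.5373

0.5373


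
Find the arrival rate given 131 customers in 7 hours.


lambda = total arrivals / time = 131 / 7 = 18.71 per hour

18.71 per hour


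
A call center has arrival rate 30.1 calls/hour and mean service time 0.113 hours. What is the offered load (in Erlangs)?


Offered load a = lambda * E[S] = 30.1 * 0.113 = 3.4 Erlangs

3.4 Erlangs


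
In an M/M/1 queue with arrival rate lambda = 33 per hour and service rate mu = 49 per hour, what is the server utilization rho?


rho = lambda/mu = 33/49 = 0.6735

0.6735


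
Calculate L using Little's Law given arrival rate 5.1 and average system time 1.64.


L = lambda * W = 5.1 * 1.64 = 8.36

8.36


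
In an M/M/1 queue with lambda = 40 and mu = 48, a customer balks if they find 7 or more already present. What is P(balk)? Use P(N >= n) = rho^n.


P(N >= 7) = rho^7 = (40/48)^7 = 0.2791

0.2791


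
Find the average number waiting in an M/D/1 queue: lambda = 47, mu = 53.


M/D/1: Lq = rho^2 / (2*(1-rho)) where rho = 47/53; Lq = 3.47

3.47


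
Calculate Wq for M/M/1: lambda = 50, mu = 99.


rho = 50/99; Wq = rho/(mu - lambda) = 0.0103 hours

0.0103 hours


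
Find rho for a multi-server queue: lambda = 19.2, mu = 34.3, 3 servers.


rho = lambda / (c * mu) = 19.2 / (3 * 34.3) = 0.1866

0.1866


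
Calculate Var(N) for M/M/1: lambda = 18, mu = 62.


rho = 18/62; Var(N) = rho/(1-rho)^2 = 0.58

0.58


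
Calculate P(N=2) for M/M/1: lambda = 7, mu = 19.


rho = 7/19; P(n) = (1-rho)*rho^n = (1-7/19)*(7/19)^2 = 0.0857

0.0857


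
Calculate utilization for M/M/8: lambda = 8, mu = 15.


rho = lambda/(c*mu) = 8/(8*15) = 0.0667

0.0667


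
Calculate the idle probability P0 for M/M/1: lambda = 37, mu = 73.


P0 = 1 - rho = 1 - 37/73 = 0.4932

0.4932


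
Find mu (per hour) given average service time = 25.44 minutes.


mu = 60 / avg_service_time = 60 / 25.44 = 2.36 per hour

2.36 per hour


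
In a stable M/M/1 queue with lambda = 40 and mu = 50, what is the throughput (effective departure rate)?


For a stable queue (lambda < mu), throughput = lambda = 40 per hour

40 per hour


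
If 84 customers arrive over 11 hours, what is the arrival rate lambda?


lambda = total arrivals / time = 84 / 11 = 7.64 per hour

7.64 per hour


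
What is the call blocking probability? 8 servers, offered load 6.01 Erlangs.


B(N,A) = (A^N/N!) / sum(A^k/k!, k=0..N) with N=8, A=6.01 = 0.1224

0.1224


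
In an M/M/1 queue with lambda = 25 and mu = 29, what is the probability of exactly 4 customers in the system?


rho = 25/29; P(n) = (1-rho)*rho^n = (1-25/29)*(25/29)^4 = 0.0762

0.0762


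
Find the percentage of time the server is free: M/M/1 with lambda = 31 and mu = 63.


Idle fraction = (1 - rho) * 100 = (1 - 31/63) * 100 = 50.8%

50.8%


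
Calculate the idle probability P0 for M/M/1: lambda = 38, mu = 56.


P0 = 1 - rho = 1 - 38/56 = 0.3214

0.3214


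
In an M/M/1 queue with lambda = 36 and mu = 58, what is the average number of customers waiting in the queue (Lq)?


rho = 36/58; Lq = rho^2/(1-rho) = 1.02

1.02


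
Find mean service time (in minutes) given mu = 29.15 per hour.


Mean service time = 60/mu = 60/29.15 = 2.06 minutes

2.06 minutes


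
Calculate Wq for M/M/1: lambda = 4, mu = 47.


rho = 4/47; Wq = rho/(mu - lambda) = 0.002 hours

0.002 hours


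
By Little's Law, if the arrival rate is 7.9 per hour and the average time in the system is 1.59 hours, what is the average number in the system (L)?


L = lambda * W = 7.9 * 1.59 = 12.56

12.56


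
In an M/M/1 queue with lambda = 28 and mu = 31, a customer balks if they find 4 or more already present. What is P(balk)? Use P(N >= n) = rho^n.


P(N >= 4) = rho^4 = (28/31)^4 = 0.6656

0.6656


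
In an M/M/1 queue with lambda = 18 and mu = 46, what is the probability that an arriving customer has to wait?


P(wait) = rho = lambda/mu = 18/46 = 0.3913

0.3913


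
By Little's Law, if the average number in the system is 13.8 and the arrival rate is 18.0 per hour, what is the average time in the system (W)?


W = L / lambda = 13.8 / 18.0 = 0.7667 hours

0.7667 hours


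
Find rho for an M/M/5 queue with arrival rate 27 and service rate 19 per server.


rho = lambda/(c*mu) = 27/(5*19) = 0.2842

0.2842


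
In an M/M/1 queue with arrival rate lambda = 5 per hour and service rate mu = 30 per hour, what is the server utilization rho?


rho = lambda/mu = 5/30 = 0.1667

0.1667


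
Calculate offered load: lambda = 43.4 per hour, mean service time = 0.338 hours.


Offered load a = lambda * E[S] = 43.4 * 0.338 = 14.67 Erlangs

14.67 Erlangs


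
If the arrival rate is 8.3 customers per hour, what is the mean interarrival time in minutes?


Mean interarrival time = 60/lambda = 60/8.3 = 7.23 minutes

7.23 minutes


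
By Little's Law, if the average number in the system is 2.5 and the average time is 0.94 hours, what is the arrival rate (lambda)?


lambda = L / W = 2.5 / 0.94 = 2.66 per hour

2.66 per hour


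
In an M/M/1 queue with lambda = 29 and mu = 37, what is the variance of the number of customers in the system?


rho = 29/37; Var(N) = rho/(1-rho)^2 = 16.77

16.77


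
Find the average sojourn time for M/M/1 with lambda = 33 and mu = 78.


W = 1/(mu - lambda) = 1/(78 - 33) = 0.0222 hours

0.0222 hours


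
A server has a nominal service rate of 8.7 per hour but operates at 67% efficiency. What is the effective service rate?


Effective rate = mu * efficiency = 8.7 * 0.67 = 5.83 per hour

5.83 per hour


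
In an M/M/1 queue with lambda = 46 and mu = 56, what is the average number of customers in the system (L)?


rho = 46/56; L = rho/(1-rho) = 4.6

4.6


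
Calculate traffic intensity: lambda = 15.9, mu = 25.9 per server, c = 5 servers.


rho = lambda / (c * mu) = 15.9 / (5 * 25.9) = 0.1228

0.1228


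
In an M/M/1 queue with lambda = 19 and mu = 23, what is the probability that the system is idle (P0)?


P0 = 1 - rho = 1 - 19/23 = 0.1739

0.1739


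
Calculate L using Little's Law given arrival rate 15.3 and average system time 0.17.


L = lambda * W = 15.3 * 0.17 = 2.6

2.6


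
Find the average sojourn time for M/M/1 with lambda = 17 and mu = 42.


W = 1/(mu - lambda) = 1/(42 - 17) = 0.04 hours

0.04 hours


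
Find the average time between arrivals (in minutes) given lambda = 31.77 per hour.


Mean interarrival time = 60/lambda = 60/31.77 = 1.89 minutes

1.89 minutes


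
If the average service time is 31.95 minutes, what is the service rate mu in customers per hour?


mu = 60 / avg_service_time = 60 / 31.95 = 1.88 per hour

1.88 per hour


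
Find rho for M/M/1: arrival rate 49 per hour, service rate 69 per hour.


rho = lambda/mu = 49/69 = 0.7101

0.7101


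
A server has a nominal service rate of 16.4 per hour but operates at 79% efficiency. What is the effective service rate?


Effective rate = mu * efficiency = 16.4 * 0.79 = 12.96 per hour

12.96 per hour


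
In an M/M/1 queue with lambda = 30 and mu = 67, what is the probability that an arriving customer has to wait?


P(wait) = rho = lambda/mu = 30/67 = 0.4478

0.4478


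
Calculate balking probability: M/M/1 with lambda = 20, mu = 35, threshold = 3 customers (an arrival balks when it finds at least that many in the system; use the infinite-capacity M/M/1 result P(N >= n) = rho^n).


P(N >= 3) = rho^3 = (20/35)^3 = 0.1866

0.1866


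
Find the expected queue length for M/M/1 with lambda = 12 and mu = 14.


rho = 12/14; Lq = rho^2/(1-rho) = 5.14

5.14


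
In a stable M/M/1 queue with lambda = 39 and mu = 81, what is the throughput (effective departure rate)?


For a stable queue (lambda < mu), throughput = lambda = 39 per hour

39 per hour


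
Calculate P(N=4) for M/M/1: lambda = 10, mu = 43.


rho = 10/43; P(n) = (1-rho)*rho^n = (1-10/43)*(10/43)^4 = 0.0022

0.0022


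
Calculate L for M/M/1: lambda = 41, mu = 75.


rho = 41/75; L = rho/(1-rho) = 1.21

1.21


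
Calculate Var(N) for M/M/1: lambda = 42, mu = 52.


rho = 42/52; Var(N) = rho/(1-rho)^2 = 21.84

21.84


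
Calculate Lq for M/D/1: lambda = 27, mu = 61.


M/D/1: Lq = rho^2 / (2*(1-rho)) where rho = 27/61; Lq = 0.18

0.18


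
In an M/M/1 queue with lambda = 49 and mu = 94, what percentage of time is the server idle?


Idle fraction = (1 - rho) * 100 = (1 - 49/94) * 100 = 47.9%

47.9%


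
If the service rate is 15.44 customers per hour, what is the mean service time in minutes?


Mean service time = 60/mu = 60/15.44 = 3.89 minutes

3.89 minutes


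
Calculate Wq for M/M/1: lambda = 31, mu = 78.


rho = 31/78; Wq = rho/(mu - lambda) = 0.0085 hours

0.0085 hours


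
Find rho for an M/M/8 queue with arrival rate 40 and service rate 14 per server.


rho = lambda/(c*mu) = 40/(8*14) = 0.3571

0.3571


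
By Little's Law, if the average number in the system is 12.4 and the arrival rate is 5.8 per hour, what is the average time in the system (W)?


W = L / lambda = 12.4 / 5.8 = 2.1379 hours

2.1379 hours


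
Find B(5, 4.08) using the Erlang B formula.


B(N,A) = (A^N/N!) / sum(A^k/k!, k=0..N) with N=5, A=4.08 = 0.2062

0.2062


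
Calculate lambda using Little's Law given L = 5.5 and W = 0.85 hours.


lambda = L / W = 5.5 / 0.85 = 6.47 per hour

6.47 per hour


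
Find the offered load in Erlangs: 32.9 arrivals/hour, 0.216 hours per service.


Offered load a = lambda * E[S] = 32.9 * 0.216 = 7.11 Erlangs

7.11 Erlangs


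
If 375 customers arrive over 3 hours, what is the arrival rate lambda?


lambda = total arrivals / time = 375 / 3 = 125.0 per hour

125.0 per hour


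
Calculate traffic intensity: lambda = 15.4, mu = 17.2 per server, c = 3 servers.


rho = lambda / (c * mu) = 15.4 / (3 * 17.2) = 0.2984

0.2984


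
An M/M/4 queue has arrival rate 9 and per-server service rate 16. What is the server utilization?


rho = lambda/(c*mu) = 9/(4*16) = 0.1406

0.1406


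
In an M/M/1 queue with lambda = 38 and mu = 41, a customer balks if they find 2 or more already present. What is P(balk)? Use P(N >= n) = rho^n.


P(N >= 2) = rho^2 = (38/41)^2 = 0.859

0.859


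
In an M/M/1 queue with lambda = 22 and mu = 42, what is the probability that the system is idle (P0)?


P0 = 1 - rho = 1 - 22/42 = 0.4762

0.4762


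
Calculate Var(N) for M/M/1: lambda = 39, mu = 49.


rho = 39/49; Var(N) = rho/(1-rho)^2 = 19.11

19.11


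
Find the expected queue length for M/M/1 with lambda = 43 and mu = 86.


rho = 43/86; Lq = rho^2/(1-rho) = 0.5

0.5


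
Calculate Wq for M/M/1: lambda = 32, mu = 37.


rho = 32/37; Wq = rho/(mu - lambda) = 0.173 hours

0.173 hours


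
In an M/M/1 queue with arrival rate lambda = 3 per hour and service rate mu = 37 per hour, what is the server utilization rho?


rho = lambda/mu = 3/37 = 0.0811

0.0811


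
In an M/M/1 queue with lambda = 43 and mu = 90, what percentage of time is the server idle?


Idle fraction = (1 - rho) * 100 = (1 - 43/90) * 100 = 52.2%

52.2%


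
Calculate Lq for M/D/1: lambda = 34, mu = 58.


M/D/1: Lq = rho^2 / (2*(1-rho)) where rho = 34/58; Lq = 0.42

0.42


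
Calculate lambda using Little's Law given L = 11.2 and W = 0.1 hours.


lambda = L / W = 11.2 / 0.1 = 112.0 per hour

112.0 per hour


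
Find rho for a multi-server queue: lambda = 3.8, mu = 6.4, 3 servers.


rho = lambda / (c * mu) = 3.8 / (3 * 6.4) = 0.1979

0.1979


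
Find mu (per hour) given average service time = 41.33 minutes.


mu = 60 / avg_service_time = 60 / 41.33 = 1.45 per hour

1.45 per hour


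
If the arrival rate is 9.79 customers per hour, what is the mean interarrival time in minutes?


Mean interarrival time = 60/lambda = 60/9.79 = 6.13 minutes

6.13 minutes


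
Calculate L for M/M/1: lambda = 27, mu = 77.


rho = 27/77; L = rho/(1-rho) = 0.54

0.54


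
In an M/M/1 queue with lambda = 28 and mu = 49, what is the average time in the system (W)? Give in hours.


W = 1/(mu - lambda) = 1/(49 - 28) = 0.0476 hours

0.0476 hours
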